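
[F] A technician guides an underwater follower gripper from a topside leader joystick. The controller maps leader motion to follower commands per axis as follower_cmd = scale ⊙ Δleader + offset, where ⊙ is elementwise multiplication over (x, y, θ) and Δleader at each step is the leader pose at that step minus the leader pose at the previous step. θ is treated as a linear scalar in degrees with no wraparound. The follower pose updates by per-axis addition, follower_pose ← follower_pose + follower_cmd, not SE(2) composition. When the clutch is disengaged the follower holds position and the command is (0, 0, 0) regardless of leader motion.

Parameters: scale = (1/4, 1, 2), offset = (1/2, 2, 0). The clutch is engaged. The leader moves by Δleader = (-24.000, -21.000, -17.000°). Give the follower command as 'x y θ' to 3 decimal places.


-5.500 -19.000 -34.000

axis x: 1/4·-24.000 + 1/2 = -5.500
axis y: 1·-21.000 + 2 = -19.000
axis θ: 2·-17.000 + 0 = -34.000


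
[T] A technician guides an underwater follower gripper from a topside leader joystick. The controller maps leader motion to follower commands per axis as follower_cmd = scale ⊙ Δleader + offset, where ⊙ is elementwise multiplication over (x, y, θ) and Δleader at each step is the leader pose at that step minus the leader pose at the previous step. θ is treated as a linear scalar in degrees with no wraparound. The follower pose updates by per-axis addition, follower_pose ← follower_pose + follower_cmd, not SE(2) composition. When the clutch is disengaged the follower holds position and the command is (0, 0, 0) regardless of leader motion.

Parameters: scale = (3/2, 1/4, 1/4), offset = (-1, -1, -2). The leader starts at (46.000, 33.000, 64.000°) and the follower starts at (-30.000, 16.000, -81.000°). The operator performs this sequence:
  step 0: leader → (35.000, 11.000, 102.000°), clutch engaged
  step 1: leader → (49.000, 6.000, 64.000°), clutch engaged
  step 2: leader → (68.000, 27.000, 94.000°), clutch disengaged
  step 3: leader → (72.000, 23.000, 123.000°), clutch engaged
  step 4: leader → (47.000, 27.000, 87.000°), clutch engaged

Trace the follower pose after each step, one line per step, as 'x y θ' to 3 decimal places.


step 0: Δleader=(-11.000, -22.000, 38.000°), engaged; cmd=(-17.500, -6.500, 7.500°) → follower=(-47.500, 9.500, -73.500°)
step 1: Δleader=(14.000, -5.000, -38.000°), engaged; cmd=(20.000, -2.250, -11.500°) → follower=(-27.500, 7.250, -85.000°)
step 2: Δleader=(19.000, 21.000, 30.000°), disengaged; cmd=(0,0,0) → follower holds at (-27.500, 7.250, -85.000°)
step 3: Δleader=(4.000, -4.000, 29.000°), engaged; cmd=(5.000, -2.000, 5.250°) → follower=(-22.500, 5.250, -79.750°)
step 4: Δleader=(-25.000, 4.000, -36.000°), engaged; cmd=(-38.500, 0.000, -11.000°) → follower=(-61.000, 5.250, -90.750°)

-47.500 9.500 -73.500
-27.500 7.250 -85.000
-27.500 7.250 -85.000
-22.500 5.250 -79.750
-61.000 5.250 -90.750


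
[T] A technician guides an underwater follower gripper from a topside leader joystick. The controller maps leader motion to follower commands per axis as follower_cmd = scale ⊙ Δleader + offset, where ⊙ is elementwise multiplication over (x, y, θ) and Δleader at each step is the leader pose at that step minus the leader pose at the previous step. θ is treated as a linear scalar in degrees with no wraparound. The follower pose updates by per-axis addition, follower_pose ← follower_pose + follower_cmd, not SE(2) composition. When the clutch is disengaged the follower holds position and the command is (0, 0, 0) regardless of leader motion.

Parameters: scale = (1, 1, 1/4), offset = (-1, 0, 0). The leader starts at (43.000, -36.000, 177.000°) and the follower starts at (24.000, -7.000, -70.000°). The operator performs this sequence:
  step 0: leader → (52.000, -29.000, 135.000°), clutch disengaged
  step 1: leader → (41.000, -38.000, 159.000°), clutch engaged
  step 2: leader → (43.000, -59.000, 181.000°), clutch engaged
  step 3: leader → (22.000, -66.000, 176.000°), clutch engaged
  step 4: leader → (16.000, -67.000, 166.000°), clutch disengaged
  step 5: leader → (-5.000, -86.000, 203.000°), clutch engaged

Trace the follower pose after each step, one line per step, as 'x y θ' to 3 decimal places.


24.000 -7.000 -70.000
12.000 -16.000 -64.000
13.000 -37.000 -58.500
-9.000 -44.000 -59.750
-9.000 -44.000 -59.750
-31.000 -63.000 -50.500

step 0: Δleader=(9.000, 7.000, -42.000°), disengaged; cmd=(0,0,0) → follower holds at (24.000, -7.000, -70.000°)
step 1: Δleader=(-11.000, -9.000, 24.000°), engaged; cmd=(-12.000, -9.000, 6.000°) → follower=(12.000, -16.000, -64.000°)
step 2: Δleader=(2.000, -21.000, 22.000°), engaged; cmd=(1.000, -21.000, 5.500°) → follower=(13.000, -37.000, -58.500°)
step 3: Δleader=(-21.000, -7.000, -5.000°), engaged; cmd=(-22.000, -7.000, -1.250°) → follower=(-9.000, -44.000, -59.750°)
step 4: Δleader=(-6.000, -1.000, -10.000°), disengaged; cmd=(0,0,0) → follower holds at (-9.000, -44.000, -59.750°)
step 5: Δleader=(-21.000, -19.000, 37.000°), engaged; cmd=(-22.000, -19.000, 9.250°) → follower=(-31.000, -63.000, -50.500°)


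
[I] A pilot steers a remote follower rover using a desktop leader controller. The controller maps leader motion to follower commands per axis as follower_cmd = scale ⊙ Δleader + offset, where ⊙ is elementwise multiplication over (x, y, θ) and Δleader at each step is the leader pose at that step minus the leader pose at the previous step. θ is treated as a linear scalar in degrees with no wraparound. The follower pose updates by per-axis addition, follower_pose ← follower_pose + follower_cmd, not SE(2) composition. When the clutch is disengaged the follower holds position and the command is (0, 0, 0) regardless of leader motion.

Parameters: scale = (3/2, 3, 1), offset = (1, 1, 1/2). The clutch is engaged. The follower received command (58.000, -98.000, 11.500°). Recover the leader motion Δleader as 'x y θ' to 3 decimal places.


axis x: (58.000 − 1) / (3/2) = 38.000
axis y: (-98.000 − 1) / (3) = -33.000
axis θ: (11.500 − 1/2) / (1) = 11.000

38.000 -33.000 11.000


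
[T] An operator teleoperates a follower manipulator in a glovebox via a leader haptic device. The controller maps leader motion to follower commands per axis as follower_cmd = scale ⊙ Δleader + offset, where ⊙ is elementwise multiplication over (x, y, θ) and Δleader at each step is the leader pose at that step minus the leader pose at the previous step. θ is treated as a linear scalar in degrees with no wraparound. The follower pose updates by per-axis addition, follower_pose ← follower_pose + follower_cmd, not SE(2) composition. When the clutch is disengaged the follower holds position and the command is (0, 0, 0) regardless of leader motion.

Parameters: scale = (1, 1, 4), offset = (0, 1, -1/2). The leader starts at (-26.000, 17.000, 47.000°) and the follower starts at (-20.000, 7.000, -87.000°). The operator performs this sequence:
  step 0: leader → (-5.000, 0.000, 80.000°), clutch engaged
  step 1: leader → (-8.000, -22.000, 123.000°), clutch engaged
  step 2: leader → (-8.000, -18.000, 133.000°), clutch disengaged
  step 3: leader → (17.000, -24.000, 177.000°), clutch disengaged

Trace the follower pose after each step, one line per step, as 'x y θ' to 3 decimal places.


1.000 -9.000 44.500
-2.000 -30.000 216.000
-2.000 -30.000 216.000
-2.000 -30.000 216.000

step 0: Δleader=(21.000, -17.000, 33.000°), engaged; cmd=(21.000, -16.000, 131.500°) → follower=(1.000, -9.000, 44.500°)
step 1: Δleader=(-3.000, -22.000, 43.000°), engaged; cmd=(-3.000, -21.000, 171.500°) → follower=(-2.000, -30.000, 216.000°)
step 2: Δleader=(0.000, 4.000, 10.000°), disengaged; cmd=(0,0,0) → follower holds at (-2.000, -30.000, 216.000°)
step 3: Δleader=(25.000, -6.000, 44.000°), disengaged; cmd=(0,0,0) → follower holds at (-2.000, -30.000, 216.000°)


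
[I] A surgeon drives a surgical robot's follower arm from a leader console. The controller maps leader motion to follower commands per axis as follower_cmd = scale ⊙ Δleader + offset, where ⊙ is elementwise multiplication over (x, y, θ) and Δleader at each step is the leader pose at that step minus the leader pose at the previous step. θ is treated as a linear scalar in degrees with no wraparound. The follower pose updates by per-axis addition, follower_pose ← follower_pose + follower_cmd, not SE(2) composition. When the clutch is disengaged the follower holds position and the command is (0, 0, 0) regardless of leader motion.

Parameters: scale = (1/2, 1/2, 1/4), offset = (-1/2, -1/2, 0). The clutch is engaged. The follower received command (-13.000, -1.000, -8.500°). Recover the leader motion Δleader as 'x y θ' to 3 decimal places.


-25.000 -1.000 -34.000

axis x: (-13.000 − -1/2) / (1/2) = -25.000
axis y: (-1.000 − -1/2) / (1/2) = -1.000
axis θ: (-8.500 − 0) / (1/4) = -34.000


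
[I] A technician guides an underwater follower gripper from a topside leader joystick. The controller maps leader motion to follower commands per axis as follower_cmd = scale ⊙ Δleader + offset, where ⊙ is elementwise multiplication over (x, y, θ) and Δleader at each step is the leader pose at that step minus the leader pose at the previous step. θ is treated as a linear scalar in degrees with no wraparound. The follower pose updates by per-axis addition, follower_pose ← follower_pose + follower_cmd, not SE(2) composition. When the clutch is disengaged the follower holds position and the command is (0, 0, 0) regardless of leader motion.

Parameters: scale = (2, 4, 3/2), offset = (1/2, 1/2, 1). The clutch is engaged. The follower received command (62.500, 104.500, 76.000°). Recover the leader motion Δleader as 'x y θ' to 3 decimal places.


axis x: (62.500 − 1/2) / (2) = 31.000
axis y: (104.500 − 1/2) / (4) = 26.000
axis θ: (76.000 − 1) / (3/2) = 50.000

31.000 26.000 50.000


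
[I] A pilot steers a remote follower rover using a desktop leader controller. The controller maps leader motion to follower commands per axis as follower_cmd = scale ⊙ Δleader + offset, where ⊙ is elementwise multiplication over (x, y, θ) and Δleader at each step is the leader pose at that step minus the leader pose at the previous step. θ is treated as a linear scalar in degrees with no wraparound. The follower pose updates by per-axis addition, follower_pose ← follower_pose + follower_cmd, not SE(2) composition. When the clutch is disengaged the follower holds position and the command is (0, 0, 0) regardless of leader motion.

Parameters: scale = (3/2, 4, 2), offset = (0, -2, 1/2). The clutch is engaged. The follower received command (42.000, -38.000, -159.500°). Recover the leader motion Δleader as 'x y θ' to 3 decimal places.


28.000 -9.000 -80.000

axis x: (42.000 − 0) / (3/2) = 28.000
axis y: (-38.000 − -2) / (4) = -9.000
axis θ: (-159.500 − 1/2) / (2) = -80.000


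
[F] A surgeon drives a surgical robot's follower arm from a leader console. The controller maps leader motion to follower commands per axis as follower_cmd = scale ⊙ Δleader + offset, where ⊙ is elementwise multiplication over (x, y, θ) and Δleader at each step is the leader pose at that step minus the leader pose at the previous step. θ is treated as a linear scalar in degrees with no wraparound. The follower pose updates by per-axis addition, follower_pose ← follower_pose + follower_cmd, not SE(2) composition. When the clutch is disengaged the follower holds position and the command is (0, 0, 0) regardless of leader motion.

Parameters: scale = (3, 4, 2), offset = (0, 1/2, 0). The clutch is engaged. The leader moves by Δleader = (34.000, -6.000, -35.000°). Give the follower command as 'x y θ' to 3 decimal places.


102.000 -23.500 -70.000

axis x: 3·34.000 + 0 = 102.000
axis y: 4·-6.000 + 1/2 = -23.500
axis θ: 2·-35.000 + 0 = -70.000


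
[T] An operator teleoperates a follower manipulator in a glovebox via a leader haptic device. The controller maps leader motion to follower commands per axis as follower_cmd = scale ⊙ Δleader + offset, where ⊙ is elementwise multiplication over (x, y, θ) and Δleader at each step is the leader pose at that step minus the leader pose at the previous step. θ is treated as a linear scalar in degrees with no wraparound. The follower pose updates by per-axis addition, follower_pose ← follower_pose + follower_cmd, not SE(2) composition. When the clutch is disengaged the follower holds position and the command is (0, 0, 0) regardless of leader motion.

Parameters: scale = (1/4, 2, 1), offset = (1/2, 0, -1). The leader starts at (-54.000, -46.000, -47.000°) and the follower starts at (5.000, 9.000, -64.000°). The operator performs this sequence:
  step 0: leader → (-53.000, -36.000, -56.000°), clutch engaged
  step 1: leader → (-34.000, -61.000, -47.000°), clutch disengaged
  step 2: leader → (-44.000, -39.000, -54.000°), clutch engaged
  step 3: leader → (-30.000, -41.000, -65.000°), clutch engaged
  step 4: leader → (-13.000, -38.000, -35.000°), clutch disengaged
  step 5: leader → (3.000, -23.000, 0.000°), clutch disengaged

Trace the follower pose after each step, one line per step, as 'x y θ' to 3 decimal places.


5.750 29.000 -74.000
5.750 29.000 -74.000
3.750 73.000 -82.000
7.750 69.000 -94.000
7.750 69.000 -94.000
7.750 69.000 -94.000

step 0: Δleader=(1.000, 10.000, -9.000°), engaged; cmd=(0.750, 20.000, -10.000°) → follower=(5.750, 29.000, -74.000°)
step 1: Δleader=(19.000, -25.000, 9.000°), disengaged; cmd=(0,0,0) → follower holds at (5.750, 29.000, -74.000°)
step 2: Δleader=(-10.000, 22.000, -7.000°), engaged; cmd=(-2.000, 44.000, -8.000°) → follower=(3.750, 73.000, -82.000°)
step 3: Δleader=(14.000, -2.000, -11.000°), engaged; cmd=(4.000, -4.000, -12.000°) → follower=(7.750, 69.000, -94.000°)
step 4: Δleader=(17.000, 3.000, 30.000°), disengaged; cmd=(0,0,0) → follower holds at (7.750, 69.000, -94.000°)
step 5: Δleader=(16.000, 15.000, 35.000°), disengaged; cmd=(0,0,0) → follower holds at (7.750, 69.000, -94.000°)


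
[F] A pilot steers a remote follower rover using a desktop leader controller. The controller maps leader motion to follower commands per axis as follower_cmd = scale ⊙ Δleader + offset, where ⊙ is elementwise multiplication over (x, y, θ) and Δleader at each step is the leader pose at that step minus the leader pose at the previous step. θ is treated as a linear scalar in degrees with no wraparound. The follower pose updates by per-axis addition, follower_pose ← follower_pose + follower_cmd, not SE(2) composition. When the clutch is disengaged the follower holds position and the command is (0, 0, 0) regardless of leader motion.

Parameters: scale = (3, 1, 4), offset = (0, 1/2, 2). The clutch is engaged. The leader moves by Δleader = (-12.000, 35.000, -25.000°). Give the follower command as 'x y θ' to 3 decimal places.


-36.000 35.500 -98.000

axis x: 3·-12.000 + 0 = -36.000
axis y: 1·35.000 + 1/2 = 35.500
axis θ: 4·-25.000 + 2 = -98.000


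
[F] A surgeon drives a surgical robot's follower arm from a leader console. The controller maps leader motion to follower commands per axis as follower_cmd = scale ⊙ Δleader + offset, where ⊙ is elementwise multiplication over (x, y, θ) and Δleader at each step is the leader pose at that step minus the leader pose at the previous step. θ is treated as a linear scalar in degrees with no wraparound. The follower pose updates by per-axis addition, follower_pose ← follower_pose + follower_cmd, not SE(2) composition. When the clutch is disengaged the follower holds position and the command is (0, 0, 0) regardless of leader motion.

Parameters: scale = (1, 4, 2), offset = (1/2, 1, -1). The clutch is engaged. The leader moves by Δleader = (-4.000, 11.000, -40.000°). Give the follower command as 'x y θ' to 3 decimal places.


-3.500 45.000 -81.000

axis x: 1·-4.000 + 1/2 = -3.500
axis y: 4·11.000 + 1 = 45.000
axis θ: 2·-40.000 + -1 = -81.000


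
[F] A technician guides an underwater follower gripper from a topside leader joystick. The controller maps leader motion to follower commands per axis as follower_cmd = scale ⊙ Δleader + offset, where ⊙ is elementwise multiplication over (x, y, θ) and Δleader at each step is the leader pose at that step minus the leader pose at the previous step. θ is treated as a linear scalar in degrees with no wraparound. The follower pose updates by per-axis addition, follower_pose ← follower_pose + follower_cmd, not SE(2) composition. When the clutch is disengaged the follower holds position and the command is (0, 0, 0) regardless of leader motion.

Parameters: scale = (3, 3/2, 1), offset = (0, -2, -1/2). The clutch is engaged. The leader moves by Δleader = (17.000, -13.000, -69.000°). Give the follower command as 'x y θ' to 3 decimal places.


axis x: 3·17.000 + 0 = 51.000
axis y: 3/2·-13.000 + -2 = -21.500
axis θ: 1·-69.000 + -1/2 = -69.500

51.000 -21.500 -69.500


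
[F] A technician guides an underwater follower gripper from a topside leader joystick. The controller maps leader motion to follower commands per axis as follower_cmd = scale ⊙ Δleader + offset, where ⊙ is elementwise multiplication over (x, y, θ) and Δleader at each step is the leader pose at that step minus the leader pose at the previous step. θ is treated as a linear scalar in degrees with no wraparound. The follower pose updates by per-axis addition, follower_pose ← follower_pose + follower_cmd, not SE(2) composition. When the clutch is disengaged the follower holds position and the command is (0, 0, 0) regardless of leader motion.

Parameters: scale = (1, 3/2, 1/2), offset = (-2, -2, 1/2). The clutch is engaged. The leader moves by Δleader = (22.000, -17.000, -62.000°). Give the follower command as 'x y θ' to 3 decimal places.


20.000 -27.500 -30.500

axis x: 1·22.000 + -2 = 20.000
axis y: 3/2·-17.000 + -2 = -27.500
axis θ: 1/2·-62.000 + 1/2 = -30.500


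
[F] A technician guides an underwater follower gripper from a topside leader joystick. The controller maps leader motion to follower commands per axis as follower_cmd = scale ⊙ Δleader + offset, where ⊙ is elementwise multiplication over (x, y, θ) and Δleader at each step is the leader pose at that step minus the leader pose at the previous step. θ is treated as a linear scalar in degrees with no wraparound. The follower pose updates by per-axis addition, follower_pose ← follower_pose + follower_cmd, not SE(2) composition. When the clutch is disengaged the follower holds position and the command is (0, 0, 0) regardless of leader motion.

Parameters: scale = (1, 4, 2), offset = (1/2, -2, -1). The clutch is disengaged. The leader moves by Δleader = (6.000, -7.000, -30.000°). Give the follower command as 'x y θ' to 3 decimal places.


clutch disengaged → follower holds; cmd = (0, 0, 0)

0.000 0.000 0.000


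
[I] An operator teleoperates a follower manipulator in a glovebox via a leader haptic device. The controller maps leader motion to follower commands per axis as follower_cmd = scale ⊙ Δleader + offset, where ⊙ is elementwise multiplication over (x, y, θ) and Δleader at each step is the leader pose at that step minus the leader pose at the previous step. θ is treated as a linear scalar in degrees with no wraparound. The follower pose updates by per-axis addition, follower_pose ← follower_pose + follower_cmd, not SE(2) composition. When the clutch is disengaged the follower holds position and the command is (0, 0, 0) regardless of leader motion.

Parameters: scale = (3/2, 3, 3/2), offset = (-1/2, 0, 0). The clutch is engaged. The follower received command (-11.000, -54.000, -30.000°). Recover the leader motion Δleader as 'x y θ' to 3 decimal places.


-7.000 -18.000 -20.000

axis x: (-11.000 − -1/2) / (3/2) = -7.000
axis y: (-54.000 − 0) / (3) = -18.000
axis θ: (-30.000 − 0) / (3/2) = -20.000


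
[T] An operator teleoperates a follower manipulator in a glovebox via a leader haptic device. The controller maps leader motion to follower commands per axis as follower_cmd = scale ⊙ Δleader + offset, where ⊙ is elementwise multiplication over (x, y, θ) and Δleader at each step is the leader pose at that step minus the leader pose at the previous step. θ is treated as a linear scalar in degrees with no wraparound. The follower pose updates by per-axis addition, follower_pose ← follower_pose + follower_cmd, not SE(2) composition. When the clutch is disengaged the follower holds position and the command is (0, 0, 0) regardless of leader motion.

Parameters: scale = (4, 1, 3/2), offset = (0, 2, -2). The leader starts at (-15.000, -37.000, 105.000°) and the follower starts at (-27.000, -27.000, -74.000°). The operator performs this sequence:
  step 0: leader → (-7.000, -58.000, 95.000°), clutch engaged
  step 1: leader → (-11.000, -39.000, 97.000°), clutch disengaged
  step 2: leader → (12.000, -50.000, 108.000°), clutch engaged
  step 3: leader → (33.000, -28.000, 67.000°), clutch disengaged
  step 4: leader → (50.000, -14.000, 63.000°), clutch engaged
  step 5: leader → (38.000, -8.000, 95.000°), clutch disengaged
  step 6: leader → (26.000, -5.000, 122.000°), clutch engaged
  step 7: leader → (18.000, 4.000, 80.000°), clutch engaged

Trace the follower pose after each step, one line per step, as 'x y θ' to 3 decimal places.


step 0: Δleader=(8.000, -21.000, -10.000°), engaged; cmd=(32.000, -19.000, -17.000°) → follower=(5.000, -46.000, -91.000°)
step 1: Δleader=(-4.000, 19.000, 2.000°), disengaged; cmd=(0,0,0) → follower holds at (5.000, -46.000, -91.000°)
step 2: Δleader=(23.000, -11.000, 11.000°), engaged; cmd=(92.000, -9.000, 14.500°) → follower=(97.000, -55.000, -76.500°)
step 3: Δleader=(21.000, 22.000, -41.000°), disengaged; cmd=(0,0,0) → follower holds at (97.000, -55.000, -76.500°)
step 4: Δleader=(17.000, 14.000, -4.000°), engaged; cmd=(68.000, 16.000, -8.000°) → follower=(165.000, -39.000, -84.500°)
step 5: Δleader=(-12.000, 6.000, 32.000°), disengaged; cmd=(0,0,0) → follower holds at (165.000, -39.000, -84.500°)
step 6: Δleader=(-12.000, 3.000, 27.000°), engaged; cmd=(-48.000, 5.000, 38.500°) → follower=(117.000, -34.000, -46.000°)
step 7: Δleader=(-8.000, 9.000, -42.000°), engaged; cmd=(-32.000, 11.000, -65.000°) → follower=(85.000, -23.000, -111.000°)

5.000 -46.000 -91.000
5.000 -46.000 -91.000
97.000 -55.000 -76.500
97.000 -55.000 -76.500
165.000 -39.000 -84.500
165.000 -39.000 -84.500
117.000 -34.000 -46.000
85.000 -23.000 -111.000


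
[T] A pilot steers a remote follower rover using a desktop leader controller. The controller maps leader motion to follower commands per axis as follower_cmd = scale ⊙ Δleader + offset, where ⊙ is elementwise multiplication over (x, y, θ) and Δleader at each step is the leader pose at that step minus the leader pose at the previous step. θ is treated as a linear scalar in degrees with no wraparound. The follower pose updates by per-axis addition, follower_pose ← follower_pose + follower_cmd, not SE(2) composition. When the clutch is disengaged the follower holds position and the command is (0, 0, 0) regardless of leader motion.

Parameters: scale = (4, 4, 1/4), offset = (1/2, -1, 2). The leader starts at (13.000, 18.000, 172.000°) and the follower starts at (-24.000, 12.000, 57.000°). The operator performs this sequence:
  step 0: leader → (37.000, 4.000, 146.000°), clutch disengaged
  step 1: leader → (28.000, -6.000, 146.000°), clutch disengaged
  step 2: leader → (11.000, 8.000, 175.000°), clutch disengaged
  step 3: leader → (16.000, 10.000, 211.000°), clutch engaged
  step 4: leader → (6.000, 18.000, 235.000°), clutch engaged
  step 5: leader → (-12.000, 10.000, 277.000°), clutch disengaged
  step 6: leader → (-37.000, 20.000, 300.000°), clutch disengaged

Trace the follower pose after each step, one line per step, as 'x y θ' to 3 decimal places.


-24.000 12.000 57.000
-24.000 12.000 57.000
-24.000 12.000 57.000
-3.500 19.000 68.000
-43.000 50.000 76.000
-43.000 50.000 76.000
-43.000 50.000 76.000

step 0: Δleader=(24.000, -14.000, -26.000°), disengaged; cmd=(0,0,0) → follower holds at (-24.000, 12.000, 57.000°)
step 1: Δleader=(-9.000, -10.000, 0.000°), disengaged; cmd=(0,0,0) → follower holds at (-24.000, 12.000, 57.000°)
step 2: Δleader=(-17.000, 14.000, 29.000°), disengaged; cmd=(0,0,0) → follower holds at (-24.000, 12.000, 57.000°)
step 3: Δleader=(5.000, 2.000, 36.000°), engaged; cmd=(20.500, 7.000, 11.000°) → follower=(-3.500, 19.000, 68.000°)
step 4: Δleader=(-10.000, 8.000, 24.000°), engaged; cmd=(-39.500, 31.000, 8.000°) → follower=(-43.000, 50.000, 76.000°)
step 5: Δleader=(-18.000, -8.000, 42.000°), disengaged; cmd=(0,0,0) → follower holds at (-43.000, 50.000, 76.000°)
step 6: Δleader=(-25.000, 10.000, 23.000°), disengaged; cmd=(0,0,0) → follower holds at (-43.000, 50.000, 76.000°)


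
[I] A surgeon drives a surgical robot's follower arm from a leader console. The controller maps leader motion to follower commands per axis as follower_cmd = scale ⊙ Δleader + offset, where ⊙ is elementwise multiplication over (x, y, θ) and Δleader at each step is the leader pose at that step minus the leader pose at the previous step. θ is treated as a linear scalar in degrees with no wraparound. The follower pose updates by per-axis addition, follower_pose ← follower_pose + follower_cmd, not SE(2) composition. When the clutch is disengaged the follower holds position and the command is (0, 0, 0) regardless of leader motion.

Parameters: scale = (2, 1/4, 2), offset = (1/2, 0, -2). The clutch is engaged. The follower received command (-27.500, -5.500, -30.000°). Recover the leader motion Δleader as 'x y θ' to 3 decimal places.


-14.000 -22.000 -14.000

axis x: (-27.500 − 1/2) / (2) = -14.000
axis y: (-5.500 − 0) / (1/4) = -22.000
axis θ: (-30.000 − -2) / (2) = -14.000


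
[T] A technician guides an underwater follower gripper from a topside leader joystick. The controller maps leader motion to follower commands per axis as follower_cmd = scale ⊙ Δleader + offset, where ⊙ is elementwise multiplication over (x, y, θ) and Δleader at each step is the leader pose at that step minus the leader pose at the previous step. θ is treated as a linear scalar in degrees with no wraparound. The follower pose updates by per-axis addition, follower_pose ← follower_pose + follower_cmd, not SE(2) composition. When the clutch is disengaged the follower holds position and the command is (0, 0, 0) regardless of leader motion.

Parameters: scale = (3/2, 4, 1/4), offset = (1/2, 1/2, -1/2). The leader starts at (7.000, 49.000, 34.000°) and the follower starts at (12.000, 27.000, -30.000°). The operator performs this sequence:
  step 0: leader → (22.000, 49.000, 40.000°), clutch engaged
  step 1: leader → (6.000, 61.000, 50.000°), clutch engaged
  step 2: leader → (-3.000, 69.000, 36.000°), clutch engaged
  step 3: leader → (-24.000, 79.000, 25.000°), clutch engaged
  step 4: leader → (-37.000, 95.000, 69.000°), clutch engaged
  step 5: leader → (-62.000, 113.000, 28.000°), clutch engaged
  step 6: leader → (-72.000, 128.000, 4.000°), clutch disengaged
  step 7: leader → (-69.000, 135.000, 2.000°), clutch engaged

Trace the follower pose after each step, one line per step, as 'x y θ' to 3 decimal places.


35.000 27.500 -29.000
11.500 76.000 -27.000
-1.500 108.500 -31.000
-32.500 149.000 -34.250
-51.500 213.500 -23.750
-88.500 286.000 -34.500
-88.500 286.000 -34.500
-83.500 314.500 -35.500

step 0: Δleader=(15.000, 0.000, 6.000°), engaged; cmd=(23.000, 0.500, 1.000°) → follower=(35.000, 27.500, -29.000°)
step 1: Δleader=(-16.000, 12.000, 10.000°), engaged; cmd=(-23.500, 48.500, 2.000°) → follower=(11.500, 76.000, -27.000°)
step 2: Δleader=(-9.000, 8.000, -14.000°), engaged; cmd=(-13.000, 32.500, -4.000°) → follower=(-1.500, 108.500, -31.000°)
step 3: Δleader=(-21.000, 10.000, -11.000°), engaged; cmd=(-31.000, 40.500, -3.250°) → follower=(-32.500, 149.000, -34.250°)
step 4: Δleader=(-13.000, 16.000, 44.000°), engaged; cmd=(-19.000, 64.500, 10.500°) → follower=(-51.500, 213.500, -23.750°)
step 5: Δleader=(-25.000, 18.000, -41.000°), engaged; cmd=(-37.000, 72.500, -10.750°) → follower=(-88.500, 286.000, -34.500°)
step 6: Δleader=(-10.000, 15.000, -24.000°), disengaged; cmd=(0,0,0) → follower holds at (-88.500, 286.000, -34.500°)
step 7: Δleader=(3.000, 7.000, -2.000°), engaged; cmd=(5.000, 28.500, -1.000°) → follower=(-83.500, 314.500, -35.500°)


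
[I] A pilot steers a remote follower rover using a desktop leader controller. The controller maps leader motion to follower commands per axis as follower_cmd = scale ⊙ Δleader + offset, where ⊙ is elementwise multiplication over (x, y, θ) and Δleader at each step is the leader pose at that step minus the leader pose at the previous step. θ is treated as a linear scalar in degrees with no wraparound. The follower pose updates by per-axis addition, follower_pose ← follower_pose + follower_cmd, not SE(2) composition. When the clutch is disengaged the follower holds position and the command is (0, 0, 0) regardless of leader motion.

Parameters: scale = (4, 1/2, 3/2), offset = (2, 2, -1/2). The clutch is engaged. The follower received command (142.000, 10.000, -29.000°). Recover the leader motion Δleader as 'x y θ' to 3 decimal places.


axis x: (142.000 − 2) / (4) = 35.000
axis y: (10.000 − 2) / (1/2) = 16.000
axis θ: (-29.000 − -1/2) / (3/2) = -19.000

35.000 16.000 -19.000


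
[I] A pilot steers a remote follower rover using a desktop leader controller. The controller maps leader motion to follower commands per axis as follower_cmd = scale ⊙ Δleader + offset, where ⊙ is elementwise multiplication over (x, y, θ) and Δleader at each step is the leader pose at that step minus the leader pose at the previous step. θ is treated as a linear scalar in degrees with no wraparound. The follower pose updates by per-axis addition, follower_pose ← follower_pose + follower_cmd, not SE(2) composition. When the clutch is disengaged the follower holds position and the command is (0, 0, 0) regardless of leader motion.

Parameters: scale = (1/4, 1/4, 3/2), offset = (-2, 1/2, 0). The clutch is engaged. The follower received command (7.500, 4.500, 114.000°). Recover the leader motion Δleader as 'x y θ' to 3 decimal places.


38.000 16.000 76.000

axis x: (7.500 − -2) / (1/4) = 38.000
axis y: (4.500 − 1/2) / (1/4) = 16.000
axis θ: (114.000 − 0) / (3/2) = 76.000


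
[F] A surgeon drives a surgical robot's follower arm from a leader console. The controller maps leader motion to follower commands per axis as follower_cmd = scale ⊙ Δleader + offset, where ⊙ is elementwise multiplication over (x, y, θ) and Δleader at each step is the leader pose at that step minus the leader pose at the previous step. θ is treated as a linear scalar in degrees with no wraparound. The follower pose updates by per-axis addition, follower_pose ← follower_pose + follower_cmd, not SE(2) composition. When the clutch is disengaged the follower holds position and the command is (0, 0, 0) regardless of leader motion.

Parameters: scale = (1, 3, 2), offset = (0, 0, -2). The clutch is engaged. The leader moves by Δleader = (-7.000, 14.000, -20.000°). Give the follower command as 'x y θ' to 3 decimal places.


-7.000 42.000 -42.000

axis x: 1·-7.000 + 0 = -7.000
axis y: 3·14.000 + 0 = 42.000
axis θ: 2·-20.000 + -2 = -42.000


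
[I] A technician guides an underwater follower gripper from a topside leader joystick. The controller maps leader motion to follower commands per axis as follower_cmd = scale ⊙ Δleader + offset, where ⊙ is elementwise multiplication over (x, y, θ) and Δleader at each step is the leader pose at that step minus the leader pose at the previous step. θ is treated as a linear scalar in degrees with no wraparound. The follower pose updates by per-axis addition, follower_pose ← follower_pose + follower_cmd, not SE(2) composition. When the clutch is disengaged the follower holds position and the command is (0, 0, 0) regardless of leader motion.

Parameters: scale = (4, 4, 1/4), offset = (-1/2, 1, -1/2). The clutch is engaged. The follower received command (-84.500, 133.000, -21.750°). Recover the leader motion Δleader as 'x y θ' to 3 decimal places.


axis x: (-84.500 − -1/2) / (4) = -21.000
axis y: (133.000 − 1) / (4) = 33.000
axis θ: (-21.750 − -1/2) / (1/4) = -85.000

-21.000 33.000 -85.000


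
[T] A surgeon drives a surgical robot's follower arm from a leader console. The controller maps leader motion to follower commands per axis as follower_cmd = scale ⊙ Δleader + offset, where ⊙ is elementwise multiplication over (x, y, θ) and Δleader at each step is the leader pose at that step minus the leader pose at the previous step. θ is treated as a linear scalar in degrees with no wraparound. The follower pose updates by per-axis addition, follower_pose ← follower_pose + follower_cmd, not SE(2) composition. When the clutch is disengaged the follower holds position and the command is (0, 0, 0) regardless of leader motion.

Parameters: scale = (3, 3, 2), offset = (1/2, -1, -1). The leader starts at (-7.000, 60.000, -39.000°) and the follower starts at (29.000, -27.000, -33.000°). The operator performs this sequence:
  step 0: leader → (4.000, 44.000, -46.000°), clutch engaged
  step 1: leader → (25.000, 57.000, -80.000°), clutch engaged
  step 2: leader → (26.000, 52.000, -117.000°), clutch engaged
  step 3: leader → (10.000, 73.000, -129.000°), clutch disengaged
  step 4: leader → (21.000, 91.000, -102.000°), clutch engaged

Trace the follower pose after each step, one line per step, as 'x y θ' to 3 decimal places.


step 0: Δleader=(11.000, -16.000, -7.000°), engaged; cmd=(33.500, -49.000, -15.000°) → follower=(62.500, -76.000, -48.000°)
step 1: Δleader=(21.000, 13.000, -34.000°), engaged; cmd=(63.500, 38.000, -69.000°) → follower=(126.000, -38.000, -117.000°)
step 2: Δleader=(1.000, -5.000, -37.000°), engaged; cmd=(3.500, -16.000, -75.000°) → follower=(129.500, -54.000, -192.000°)
step 3: Δleader=(-16.000, 21.000, -12.000°), disengaged; cmd=(0,0,0) → follower holds at (129.500, -54.000, -192.000°)
step 4: Δleader=(11.000, 18.000, 27.000°), engaged; cmd=(33.500, 53.000, 53.000°) → follower=(163.000, -1.000, -139.000°)

62.500 -76.000 -48.000
126.000 -38.000 -117.000
129.500 -54.000 -192.000
129.500 -54.000 -192.000
163.000 -1.000 -139.000


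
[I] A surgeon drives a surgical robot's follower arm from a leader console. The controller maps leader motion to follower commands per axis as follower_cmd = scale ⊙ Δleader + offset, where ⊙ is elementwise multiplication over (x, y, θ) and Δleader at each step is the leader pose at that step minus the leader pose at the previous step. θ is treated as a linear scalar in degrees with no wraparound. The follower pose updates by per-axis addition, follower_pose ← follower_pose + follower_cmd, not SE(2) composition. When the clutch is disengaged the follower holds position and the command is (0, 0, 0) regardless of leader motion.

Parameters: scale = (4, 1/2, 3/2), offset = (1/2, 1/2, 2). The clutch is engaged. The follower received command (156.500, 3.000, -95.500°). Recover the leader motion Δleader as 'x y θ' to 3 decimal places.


39.000 5.000 -65.000

axis x: (156.500 − 1/2) / (4) = 39.000
axis y: (3.000 − 1/2) / (1/2) = 5.000
axis θ: (-95.500 − 2) / (3/2) = -65.000


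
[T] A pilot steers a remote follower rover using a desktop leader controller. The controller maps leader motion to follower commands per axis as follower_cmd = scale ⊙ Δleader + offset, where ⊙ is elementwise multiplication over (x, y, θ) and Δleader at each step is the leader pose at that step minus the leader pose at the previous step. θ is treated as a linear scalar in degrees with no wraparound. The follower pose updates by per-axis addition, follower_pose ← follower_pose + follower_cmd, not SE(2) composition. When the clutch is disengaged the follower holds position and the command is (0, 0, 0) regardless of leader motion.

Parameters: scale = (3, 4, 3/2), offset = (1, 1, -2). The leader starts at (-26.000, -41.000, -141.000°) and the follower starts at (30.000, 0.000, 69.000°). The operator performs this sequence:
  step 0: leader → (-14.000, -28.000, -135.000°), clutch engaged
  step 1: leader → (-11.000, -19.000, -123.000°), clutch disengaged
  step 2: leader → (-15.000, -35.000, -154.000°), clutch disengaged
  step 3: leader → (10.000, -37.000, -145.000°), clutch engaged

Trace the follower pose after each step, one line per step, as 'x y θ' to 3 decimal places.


step 0: Δleader=(12.000, 13.000, 6.000°), engaged; cmd=(37.000, 53.000, 7.000°) → follower=(67.000, 53.000, 76.000°)
step 1: Δleader=(3.000, 9.000, 12.000°), disengaged; cmd=(0,0,0) → follower holds at (67.000, 53.000, 76.000°)
step 2: Δleader=(-4.000, -16.000, -31.000°), disengaged; cmd=(0,0,0) → follower holds at (67.000, 53.000, 76.000°)
step 3: Δleader=(25.000, -2.000, 9.000°), engaged; cmd=(76.000, -7.000, 11.500°) → follower=(143.000, 46.000, 87.500°)

67.000 53.000 76.000
67.000 53.000 76.000
67.000 53.000 76.000
143.000 46.000 87.500


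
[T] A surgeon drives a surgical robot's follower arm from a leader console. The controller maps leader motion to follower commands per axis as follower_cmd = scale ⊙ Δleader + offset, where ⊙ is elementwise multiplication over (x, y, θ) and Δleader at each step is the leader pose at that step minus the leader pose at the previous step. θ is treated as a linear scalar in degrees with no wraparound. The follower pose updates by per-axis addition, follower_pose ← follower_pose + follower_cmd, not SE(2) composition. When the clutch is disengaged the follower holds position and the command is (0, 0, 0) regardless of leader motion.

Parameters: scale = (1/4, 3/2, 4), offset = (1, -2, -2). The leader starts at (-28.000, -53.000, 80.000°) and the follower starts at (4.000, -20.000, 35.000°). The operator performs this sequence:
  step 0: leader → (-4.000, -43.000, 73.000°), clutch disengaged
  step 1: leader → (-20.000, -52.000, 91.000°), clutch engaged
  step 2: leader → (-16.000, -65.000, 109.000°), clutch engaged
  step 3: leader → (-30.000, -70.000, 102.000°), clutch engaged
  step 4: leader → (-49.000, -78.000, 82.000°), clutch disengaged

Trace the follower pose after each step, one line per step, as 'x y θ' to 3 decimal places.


step 0: Δleader=(24.000, 10.000, -7.000°), disengaged; cmd=(0,0,0) → follower holds at (4.000, -20.000, 35.000°)
step 1: Δleader=(-16.000, -9.000, 18.000°), engaged; cmd=(-3.000, -15.500, 70.000°) → follower=(1.000, -35.500, 105.000°)
step 2: Δleader=(4.000, -13.000, 18.000°), engaged; cmd=(2.000, -21.500, 70.000°) → follower=(3.000, -57.000, 175.000°)
step 3: Δleader=(-14.000, -5.000, -7.000°), engaged; cmd=(-2.500, -9.500, -30.000°) → follower=(0.500, -66.500, 145.000°)
step 4: Δleader=(-19.000, -8.000, -20.000°), disengaged; cmd=(0,0,0) → follower holds at (0.500, -66.500, 145.000°)

4.000 -20.000 35.000
1.000 -35.500 105.000
3.000 -57.000 175.000
0.500 -66.500 145.000
0.500 -66.500 145.000


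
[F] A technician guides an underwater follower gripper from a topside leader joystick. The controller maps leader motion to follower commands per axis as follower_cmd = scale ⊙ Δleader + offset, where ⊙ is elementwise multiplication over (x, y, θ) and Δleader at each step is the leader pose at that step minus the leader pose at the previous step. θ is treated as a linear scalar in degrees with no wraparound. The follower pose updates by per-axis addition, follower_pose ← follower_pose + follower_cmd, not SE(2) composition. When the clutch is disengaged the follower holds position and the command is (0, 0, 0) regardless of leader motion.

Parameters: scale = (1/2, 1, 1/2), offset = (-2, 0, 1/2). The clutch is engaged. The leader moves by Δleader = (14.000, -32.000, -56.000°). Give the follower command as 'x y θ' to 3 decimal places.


axis x: 1/2·14.000 + -2 = 5.000
axis y: 1·-32.000 + 0 = -32.000
axis θ: 1/2·-56.000 + 1/2 = -27.500

5.000 -32.000 -27.500
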